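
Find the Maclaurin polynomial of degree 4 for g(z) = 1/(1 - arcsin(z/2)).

Let u equal the inner series; expand the outer function in u and truncate.
g(0) = 1
g′(0) = 1/2
g′′(0) = 1/2
g′′′(0) = 7/8
g^(4)(0) = 2

z^4/12 + 7*z^3/48 + z^2/4 + z/2 + 1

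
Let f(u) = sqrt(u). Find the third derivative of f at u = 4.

3/256

From the series, [(u - 4)^3] f = 1/512; multiply by 3! = 6 to get 3/256.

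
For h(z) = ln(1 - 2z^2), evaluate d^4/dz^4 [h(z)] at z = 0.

The coefficient of z^4 in the expansion is -2, so h^(4)(0) = 4! * (-2) = -48.

-48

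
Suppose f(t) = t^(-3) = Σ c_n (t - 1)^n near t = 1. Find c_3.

-10

Use the known series and substitute for the argument.
[(t - 1)^0] = 1;  [(t - 1)^1] = -3;  [(t - 1)^2] = 6;  [(t - 1)^3] = -10.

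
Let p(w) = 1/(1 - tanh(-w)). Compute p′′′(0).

Substitute the inner expansion into the outer series and collect powers.
From the series, [w^3] p = -2/3; multiply by 3! = 6 to get -4.

-4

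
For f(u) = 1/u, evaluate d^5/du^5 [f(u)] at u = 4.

-15/512

The coefficient of (u - 4)^5 in the expansion is -1/4096, so f^(5)(4) = 5! * (-1/4096) = -15/512.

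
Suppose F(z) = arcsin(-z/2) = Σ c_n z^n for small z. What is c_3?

-1/48

Compute the successive derivatives at the expansion point and divide by k!.
F(0) = 0
F′(0) = -1/2
F′′(0) = 0
F′′′(0) = -1/8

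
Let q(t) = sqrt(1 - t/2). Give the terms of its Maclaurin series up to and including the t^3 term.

-t^3/128 - t^2/32 - t/4 + 1

q(0) = 1
q′(0) = -1/4
q′′(0) = -1/16
q′′′(0) = -3/64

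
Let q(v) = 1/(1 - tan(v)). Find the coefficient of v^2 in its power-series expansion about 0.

Compose series: expand the inner function first, then feed it into the outer expansion.
[v^0] = 1;  [v^1] = 1;  [v^2] = 1.
So c_2 = q′′(0)/2! = 1.

1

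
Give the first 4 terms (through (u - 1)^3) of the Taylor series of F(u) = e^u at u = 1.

e*(u - 1)^3/6 + e*(u - 1)^2/2 + e*(u - 1) + e

Differentiate repeatedly and evaluate at the center.
F(1) = e
F′(1) = e
F′′(1) = e
F′′′(1) = e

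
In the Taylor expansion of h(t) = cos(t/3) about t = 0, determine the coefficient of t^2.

h(0) = 1
h′(0) = 0
h′′(0) = -1/9
Then c_k = h^(k)(0)/k! gives each Taylor coefficient.

-1/18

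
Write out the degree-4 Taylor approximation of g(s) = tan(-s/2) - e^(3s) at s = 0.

-27*s^4/8 - 109*s^3/24 - 9*s^2/2 - 7*s/2 - 1

Expand each term separately and add.
g(0) = -1
g′(0) = -7/2
g′′(0) = -9
g′′′(0) = -109/4
g^(4)(0) = -81
The Taylor polynomial is Σ g^(k)(0)/k! · s^k.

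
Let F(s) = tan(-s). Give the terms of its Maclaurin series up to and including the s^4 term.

-s^3/3 - s

Use the known series and substitute for the argument.
F(0) = 0
F′(0) = -1
F′′(0) = 0
F′′′(0) = -2
F^(4)(0) = 0
The Taylor polynomial is Σ F^(k)(0)/k! · s^k.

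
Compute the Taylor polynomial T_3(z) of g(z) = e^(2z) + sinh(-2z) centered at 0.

2*z^2 + 1

Combine the two series term by term.
[z^0] = 1;  [z^1] = 0;  [z^2] = 2;  [z^3] = 0.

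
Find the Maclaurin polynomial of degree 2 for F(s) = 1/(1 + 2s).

4*s^2 - 2*s + 1

F(0) = 1
F′(0) = -2
F′′(0) = 8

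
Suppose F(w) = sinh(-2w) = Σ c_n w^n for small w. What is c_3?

-4/3

c_3 = F′′′(0)/3! = -4/3.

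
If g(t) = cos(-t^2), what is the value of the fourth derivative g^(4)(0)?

The coefficient of t^4 in the expansion is -1/2, so g^(4)(0) = 4! * (-1/2) = -12.

-12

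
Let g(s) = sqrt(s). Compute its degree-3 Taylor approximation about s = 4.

g(4) = 2
g′(4) = 1/4
g′′(4) = -1/32
g′′′(4) = 3/256

(s - 4)^3/512 - (s - 4)^2/64 + (s - 4)/4 + 2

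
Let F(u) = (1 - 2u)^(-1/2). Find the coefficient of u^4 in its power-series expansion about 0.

Compute the successive derivatives at the expansion point and divide by k!.
So c_4 = F^(4)(0)/4! = 35/8.

35/8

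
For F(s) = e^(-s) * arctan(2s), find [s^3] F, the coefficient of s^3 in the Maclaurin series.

Multiply the two series term by term and collect like powers.
[s^0] = 0;  [s^1] = 2;  [s^2] = -2;  [s^3] = -5/3.
So c_3 = F′′′(0)/3! = -5/3.

-5/3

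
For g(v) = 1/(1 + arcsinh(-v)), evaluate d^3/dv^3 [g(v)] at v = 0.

5

Compose series: expand the inner function first, then feed it into the outer expansion.
The coefficient of v^3 in the expansion is 5/6, so g′′′(0) = 3! * (5/6) = 5.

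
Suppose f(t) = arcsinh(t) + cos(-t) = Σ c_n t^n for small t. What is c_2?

-1/2

Combine the two series term by term.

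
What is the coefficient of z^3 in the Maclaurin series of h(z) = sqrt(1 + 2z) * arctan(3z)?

Multiply the two series term by term and collect like powers.
h(0) = 0
h′(0) = 3
h′′(0) = 6
h′′′(0) = -63
So c_3 = h′′′(0)/3! = -21/2.

-21/2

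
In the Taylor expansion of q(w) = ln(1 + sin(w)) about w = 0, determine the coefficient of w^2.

Substitute the inner expansion into the outer series and collect powers.

-1/2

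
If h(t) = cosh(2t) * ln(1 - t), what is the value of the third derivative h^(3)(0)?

-14

Expand each factor separately, then convolve coefficients.
The coefficient of t^3 in the expansion is -7/3, so h′′′(0) = 3! * (-7/3) = -14.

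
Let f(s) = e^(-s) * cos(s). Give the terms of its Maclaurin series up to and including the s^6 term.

Multiply the two series term by term and collect like powers.

s^5/30 - s^4/6 + s^3/3 - s + 1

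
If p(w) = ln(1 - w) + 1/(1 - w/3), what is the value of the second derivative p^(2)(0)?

Add the two expansions coefficient-wise.
The coefficient of w^2 in the expansion is -7/18, so p′′(0) = 2! * (-7/18) = -7/9.

-7/9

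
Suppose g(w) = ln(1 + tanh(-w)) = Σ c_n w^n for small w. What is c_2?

Compose series: expand the inner function first, then feed it into the outer expansion.
So c_2 = g′′(0)/2! = -1/2.

-1/2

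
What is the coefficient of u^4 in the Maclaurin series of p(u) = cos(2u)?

[u^0] = 1;  [u^1] = 0;  [u^2] = -2;  [u^3] = 0;  [u^4] = 2/3.

2/3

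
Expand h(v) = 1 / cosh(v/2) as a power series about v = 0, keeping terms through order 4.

5*v^4/384 - v^2/8 + 1

Write the quotient as an unknown series and match coefficients against numerator = denominator · series.
h(0) = 1
h′(0) = 0
h′′(0) = -1/4
h′′′(0) = 0
h^(4)(0) = 5/16
Then c_k = h^(k)(0)/k! gives each Taylor coefficient.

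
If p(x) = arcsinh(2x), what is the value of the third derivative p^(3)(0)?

From the series, [x^3] p = -4/3; multiply by 3! = 6 to get -8.

-8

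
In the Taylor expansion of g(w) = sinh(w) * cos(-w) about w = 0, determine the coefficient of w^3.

Take the Cauchy product of the two expansions.
g(0) = 0
g′(0) = 1
g′′(0) = 0
g′′′(0) = -2
So c_3 = g′′′(0)/3! = -1/3.

-1/3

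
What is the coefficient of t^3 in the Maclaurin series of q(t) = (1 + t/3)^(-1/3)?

-14/2187

q(0) = 1
q′(0) = -1/9
q′′(0) = 4/81
q′′′(0) = -28/729
So c_3 = q′′′(0)/3! = -14/2187.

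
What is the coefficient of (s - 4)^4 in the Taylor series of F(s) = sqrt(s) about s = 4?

Differentiate repeatedly and evaluate at the center.

-5/16384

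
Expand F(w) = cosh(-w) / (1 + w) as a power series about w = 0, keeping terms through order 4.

Write out both Maclaurin series and multiply, keeping only the needed powers.
F(0) = 1
F′(0) = -1
F′′(0) = 3
F′′′(0) = -9
F^(4)(0) = 37

37*w^4/24 - 3*w^3/2 + 3*w^2/2 - w + 1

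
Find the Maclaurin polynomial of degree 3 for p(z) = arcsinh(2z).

p(0) = 0
p′(0) = 2
p′′(0) = 0
p′′′(0) = -8
Then c_k = p^(k)(0)/k! gives each Taylor coefficient.

-4*z^3/3 + 2*z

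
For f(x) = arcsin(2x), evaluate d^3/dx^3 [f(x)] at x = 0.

8

From the series, [x^3] f = 4/3; multiply by 3! = 6 to get 8.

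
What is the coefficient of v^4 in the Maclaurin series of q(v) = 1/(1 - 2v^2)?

4

Differentiate repeatedly and evaluate at the center.
q(0) = 1
q′(0) = 0
q′′(0) = 4
q′′′(0) = 0
q^(4)(0) = 96
So c_4 = q^(4)(0)/4! = 4.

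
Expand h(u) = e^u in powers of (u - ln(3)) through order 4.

Apply the Taylor formula c_k = f^(k)(a)/k!.
h(ln(3)) = 3
h′(ln(3)) = 3
h′′(ln(3)) = 3
h′′′(ln(3)) = 3
h^(4)(ln(3)) = 3

(u - ln(3))^4/8 + (u - ln(3))^3/2 + 3*(u - ln(3))^2/2 + 3*(u - ln(3)) + 3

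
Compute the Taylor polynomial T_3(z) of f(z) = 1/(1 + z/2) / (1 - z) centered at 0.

Take the Cauchy product of the two expansions.
f(0) = 1
f′(0) = 1/2
f′′(0) = 3/2
f′′′(0) = 15/4

5*z^3/8 + 3*z^2/4 + z/2 + 1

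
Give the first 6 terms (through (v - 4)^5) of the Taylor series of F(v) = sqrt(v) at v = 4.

7*(v - 4)^5/131072 - 5*(v - 4)^4/16384 + (v - 4)^3/512 - (v - 4)^2/64 + (v - 4)/4 + 2

[(v - 4)^0] = 2;  [(v - 4)^1] = 1/4;  [(v - 4)^2] = -1/64;  [(v - 4)^3] = 1/512;  [(v - 4)^4] = -5/16384;  [(v - 4)^5] = 7/131072.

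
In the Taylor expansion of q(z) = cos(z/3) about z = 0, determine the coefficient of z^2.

Differentiate repeatedly and evaluate at the center.

-1/18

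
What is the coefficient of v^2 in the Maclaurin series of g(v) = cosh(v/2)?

[v^0] = 1;  [v^1] = 0;  [v^2] = 1/8.
So c_2 = g′′(0)/2! = 1/8.

1/8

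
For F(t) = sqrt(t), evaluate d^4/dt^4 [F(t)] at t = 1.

The coefficient of (t - 1)^4 in the expansion is -5/128, so F^(4)(1) = 4! * (-5/128) = -15/16.

-15/16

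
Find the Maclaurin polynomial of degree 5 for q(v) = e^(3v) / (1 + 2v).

-269*v^5/40 + 35*v^4/8 - v^3/2 + 5*v^2/2 + v + 1

Take the Cauchy product of the two expansions.
q(0) = 1
q′(0) = 1
q′′(0) = 5
q′′′(0) = -3
q^(4)(0) = 105
q^(5)(0) = -807
Dividing each by k! gives the coefficients c_0, ..., c_5.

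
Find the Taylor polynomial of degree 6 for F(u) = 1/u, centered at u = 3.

(u - 3)^6/2187 - (u - 3)^5/729 + (u - 3)^4/243 - (u - 3)^3/81 + (u - 3)^2/27 - (u - 3)/9 + 1/3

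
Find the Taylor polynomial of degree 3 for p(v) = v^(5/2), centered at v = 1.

5*(v - 1)^3/16 + 15*(v - 1)^2/8 + 5*(v - 1)/2 + 1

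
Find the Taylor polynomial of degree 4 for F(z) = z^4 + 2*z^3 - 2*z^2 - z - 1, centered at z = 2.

Differentiate repeatedly and evaluate at the center.
[(z - 2)^0] = 21;  [(z - 2)^1] = 47;  [(z - 2)^2] = 34;  [(z - 2)^3] = 10;  [(z - 2)^4] = 1.

(z - 2)^4 + 10*(z - 2)^3 + 34*(z - 2)^2 + 47*(z - 2) + 21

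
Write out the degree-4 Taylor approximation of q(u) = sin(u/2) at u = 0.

-u^3/48 + u/2

Compute the successive derivatives at the expansion point and divide by k!.
q(0) = 0
q′(0) = 1/2
q′′(0) = 0
q′′′(0) = -1/8
q^(4)(0) = 0
The Taylor polynomial is Σ q^(k)(0)/k! · u^k.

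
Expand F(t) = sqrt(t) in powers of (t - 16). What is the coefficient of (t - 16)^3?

F(16) = 4
F′(16) = 1/8
F′′(16) = -1/256
F′′′(16) = 3/8192
Dividing each by k! gives the coefficients c_0, ..., c_3.

1/16384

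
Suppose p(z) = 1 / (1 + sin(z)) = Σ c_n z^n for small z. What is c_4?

2/3

Expand as Σ (-1)^k u^k with u equal to the inner function's series.
[z^0] = 1;  [z^1] = -1;  [z^2] = 1;  [z^3] = -5/6;  [z^4] = 2/3.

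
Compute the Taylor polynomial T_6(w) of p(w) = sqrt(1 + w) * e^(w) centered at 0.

-89*w^6/46080 + 107*w^5/3840 + 11*w^4/128 + 17*w^3/48 + 7*w^2/8 + 3*w/2 + 1

Take the Cauchy product of the two expansions.
p(0) = 1
p′(0) = 3/2
p′′(0) = 7/4
p′′′(0) = 17/8
p^(4)(0) = 33/16
p^(5)(0) = 107/32
p^(6)(0) = -89/64
Dividing each by k! gives the coefficients c_0, ..., c_6.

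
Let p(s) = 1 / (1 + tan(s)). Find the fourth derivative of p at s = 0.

Expand as Σ (-1)^k u^k with u equal to the inner function's series.
The coefficient of s^4 in the expansion is 5/3, so p^(4)(0) = 4! * (5/3) = 40.

40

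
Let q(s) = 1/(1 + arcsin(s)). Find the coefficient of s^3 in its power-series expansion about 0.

-7/6

Let u equal the inner series; expand the outer function in u and truncate.
q(0) = 1
q′(0) = -1
q′′(0) = 2
q′′′(0) = -7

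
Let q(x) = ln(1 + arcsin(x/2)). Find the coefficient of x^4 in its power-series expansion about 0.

-5/192

Substitute the inner expansion into the outer series and collect powers.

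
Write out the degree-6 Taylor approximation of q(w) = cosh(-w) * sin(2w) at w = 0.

Expand each factor separately, then convolve coefficients.
q(0) = 0
q′(0) = 2
q′′(0) = 0
q′′′(0) = -2
q^(4)(0) = 0
q^(5)(0) = -38
q^(6)(0) = 0

-19*w^5/60 - w^3/3 + 2*w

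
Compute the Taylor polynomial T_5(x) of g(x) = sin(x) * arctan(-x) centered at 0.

x^4/2 - x^2

Take the Cauchy product of the two expansions.
g(0) = 0
g′(0) = 0
g′′(0) = -2
g′′′(0) = 0
g^(4)(0) = 12
g^(5)(0) = 0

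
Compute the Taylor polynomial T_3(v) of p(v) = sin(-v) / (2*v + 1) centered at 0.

Expand 1/(denominator) as a geometric series and multiply by the numerator's series.
p(0) = 0
p′(0) = -1
p′′(0) = 4
p′′′(0) = -23
The Taylor polynomial is Σ p^(k)(0)/k! · v^k.

-23*v^3/6 + 2*v^2 - v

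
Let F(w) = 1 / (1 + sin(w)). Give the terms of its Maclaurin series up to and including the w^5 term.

-61*w^5/120 + 2*w^4/3 - 5*w^3/6 + w^2 - w + 1

Use the geometric series for the reciprocal, then substitute.
F(0) = 1
F′(0) = -1
F′′(0) = 2
F′′′(0) = -5
F^(4)(0) = 16
F^(5)(0) = -61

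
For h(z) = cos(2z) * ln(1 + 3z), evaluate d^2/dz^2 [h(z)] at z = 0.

-9

Multiply the two series term by term and collect like powers.
From the series, [z^2] h = -9/2; multiply by 2! = 2 to get -9.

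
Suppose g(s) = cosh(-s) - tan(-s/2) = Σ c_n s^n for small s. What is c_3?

1/24

Add the two expansions coefficient-wise.
g(0) = 1
g′(0) = 1/2
g′′(0) = 1
g′′′(0) = 1/4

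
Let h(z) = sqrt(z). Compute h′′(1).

-1/4

From the series, [(z - 1)^2] h = -1/8; multiply by 2! = 2 to get -1/4.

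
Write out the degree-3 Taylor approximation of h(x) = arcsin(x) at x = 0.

x^3/6 + x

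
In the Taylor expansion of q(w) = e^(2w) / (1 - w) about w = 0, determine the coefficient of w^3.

Multiply the numerator's expansion by the denominator's geometric series.
q(0) = 1
q′(0) = 3
q′′(0) = 10
q′′′(0) = 38

19/3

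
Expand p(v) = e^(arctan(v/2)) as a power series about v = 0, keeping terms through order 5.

v^5/768 - 7*v^4/384 - v^3/48 + v^2/8 + v/2 + 1

Compose series: expand the inner function first, then feed it into the outer expansion.
p(0) = 1
p′(0) = 1/2
p′′(0) = 1/4
p′′′(0) = -1/8
p^(4)(0) = -7/16
p^(5)(0) = 5/32
The Taylor polynomial is Σ p^(k)(0)/k! · v^k.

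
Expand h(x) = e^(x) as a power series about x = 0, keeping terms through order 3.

x^3/6 + x^2/2 + x + 1

h(0) = 1
h′(0) = 1
h′′(0) = 1
h′′′(0) = 1
The Taylor polynomial is Σ h^(k)(0)/k! · x^k.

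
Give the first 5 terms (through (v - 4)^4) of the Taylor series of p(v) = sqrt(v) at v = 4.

-5*(v - 4)^4/16384 + (v - 4)^3/512 - (v - 4)^2/64 + (v - 4)/4 + 2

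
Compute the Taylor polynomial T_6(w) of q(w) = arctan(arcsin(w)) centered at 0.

13*w^5/120 - w^3/6 + w

Let u equal the inner series; expand the outer function in u and truncate.
[w^0] = 0;  [w^1] = 1;  [w^2] = 0;  [w^3] = -1/6;  [w^4] = 0;  [w^5] = 13/120;  [w^6] = 0.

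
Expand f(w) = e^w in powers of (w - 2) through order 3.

(w - 2)^3*e^(2)/6 + (w - 2)^2*e^(2)/2 + (w - 2)*e^(2) + e^(2)

[(w - 2)^0] = e^(2);  [(w - 2)^1] = e^(2);  [(w - 2)^2] = e^(2)/2;  [(w - 2)^3] = e^(2)/6.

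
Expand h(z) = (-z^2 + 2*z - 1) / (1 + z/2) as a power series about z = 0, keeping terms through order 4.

Distribute the polynomial across the series and collect like powers.
h(0) = -1
h′(0) = 5/2
h′′(0) = -9/2
h′′′(0) = 27/4
h^(4)(0) = -27/2

-9*z^4/16 + 9*z^3/8 - 9*z^2/4 + 5*z/2 - 1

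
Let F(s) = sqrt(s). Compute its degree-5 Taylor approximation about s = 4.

7*(s - 4)^5/131072 - 5*(s - 4)^4/16384 + (s - 4)^3/512 - (s - 4)^2/64 + (s - 4)/4 + 2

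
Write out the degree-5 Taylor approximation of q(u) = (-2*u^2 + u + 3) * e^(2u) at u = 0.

-6*u^5/5 - 2*u^4/3 + 2*u^3 + 6*u^2 + 7*u + 3

Shift and add copies of the series according to the polynomial's terms.
[u^0] = 3;  [u^1] = 7;  [u^2] = 6;  [u^3] = 2;  [u^4] = -2/3;  [u^5] = -6/5.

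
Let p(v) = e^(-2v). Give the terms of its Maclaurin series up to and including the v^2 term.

2*v^2 - 2*v + 1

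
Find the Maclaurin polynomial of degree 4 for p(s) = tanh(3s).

-9*s^3 + 3*s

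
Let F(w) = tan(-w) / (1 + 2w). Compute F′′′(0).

-26

Take the Cauchy product of the two expansions.
From the series, [w^3] F = -13/3; multiply by 3! = 6 to get -26.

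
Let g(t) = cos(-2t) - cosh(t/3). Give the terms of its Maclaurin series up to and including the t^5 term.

1295*t^4/1944 - 37*t^2/18

Add the two expansions coefficient-wise.
g(0) = 0
g′(0) = 0
g′′(0) = -37/9
g′′′(0) = 0
g^(4)(0) = 1295/81
g^(5)(0) = 0
The Taylor polynomial is Σ g^(k)(0)/k! · t^k.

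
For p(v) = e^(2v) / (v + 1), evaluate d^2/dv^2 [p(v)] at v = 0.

2

Multiply the numerator's expansion by the denominator's geometric series.
From the series, [v^2] p = 1; multiply by 2! = 2 to get 2.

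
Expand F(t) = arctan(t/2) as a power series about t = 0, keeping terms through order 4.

F(0) = 0
F′(0) = 1/2
F′′(0) = 0
F′′′(0) = -1/4
F^(4)(0) = 0
Dividing each by k! gives the coefficients c_0, ..., c_4.

-t^3/24 + t/2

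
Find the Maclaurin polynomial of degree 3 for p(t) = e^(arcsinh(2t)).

Let u equal the inner series; expand the outer function in u and truncate.
p(0) = 1
p′(0) = 2
p′′(0) = 4
p′′′(0) = 0
Then c_k = p^(k)(0)/k! gives each Taylor coefficient.

2*t^2 + 2*t + 1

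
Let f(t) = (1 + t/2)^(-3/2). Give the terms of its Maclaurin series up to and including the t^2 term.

15*t^2/32 - 3*t/4 + 1

Compute the successive derivatives at the expansion point and divide by k!.
f(0) = 1
f′(0) = -3/4
f′′(0) = 15/16
Then c_k = f^(k)(0)/k! gives each Taylor coefficient.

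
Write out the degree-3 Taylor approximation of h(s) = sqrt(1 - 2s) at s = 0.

-s^3/2 - s^2/2 - s + 1

h(0) = 1
h′(0) = -1
h′′(0) = -1
h′′′(0) = -3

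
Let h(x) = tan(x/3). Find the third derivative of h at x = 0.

2/27

The coefficient of x^3 in the expansion is 1/81, so h′′′(0) = 3! * (1/81) = 2/27.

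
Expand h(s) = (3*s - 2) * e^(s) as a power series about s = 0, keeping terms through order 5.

Shift and add copies of the series according to the polynomial's terms.
[s^0] = -2;  [s^1] = 1;  [s^2] = 2;  [s^3] = 7/6;  [s^4] = 5/12;  [s^5] = 13/120.

13*s^5/120 + 5*s^4/12 + 7*s^3/6 + 2*s^2 + s - 2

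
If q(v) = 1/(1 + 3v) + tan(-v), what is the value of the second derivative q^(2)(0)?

18

Expand each term separately and add.
The coefficient of v^2 in the expansion is 9, so q′′(0) = 2! * (9) = 18.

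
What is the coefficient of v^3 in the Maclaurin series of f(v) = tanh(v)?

c_3 = f′′′(0)/3! = -1/3.

-1/3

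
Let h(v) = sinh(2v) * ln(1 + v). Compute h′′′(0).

-6

Write out both Maclaurin series and multiply, keeping only the needed powers.
The coefficient of v^3 in the expansion is -1, so h′′′(0) = 3! * (-1) = -6.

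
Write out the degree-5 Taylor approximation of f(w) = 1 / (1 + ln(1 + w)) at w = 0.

-347*w^5/60 + 11*w^4/3 - 7*w^3/3 + 3*w^2/2 - w + 1

Write 1/(1+u) = 1 - u + u^2 - u^3 + ... and substitute the series for u.
f(0) = 1
f′(0) = -1
f′′(0) = 3
f′′′(0) = -14
f^(4)(0) = 88
f^(5)(0) = -694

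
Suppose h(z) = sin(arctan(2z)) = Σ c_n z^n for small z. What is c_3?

Let u equal the inner series; expand the outer function in u and truncate.
h(0) = 0
h′(0) = 2
h′′(0) = 0
h′′′(0) = -24
So c_3 = h′′′(0)/3! = -4.

-4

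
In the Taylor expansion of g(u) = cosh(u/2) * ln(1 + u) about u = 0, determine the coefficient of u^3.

11/24

Multiply the two series term by term and collect like powers.
[u^0] = 0;  [u^1] = 1;  [u^2] = -1/2;  [u^3] = 11/24.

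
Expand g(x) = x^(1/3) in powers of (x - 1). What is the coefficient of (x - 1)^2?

[(x - 1)^0] = 1;  [(x - 1)^1] = 1/3;  [(x - 1)^2] = -1/9.
So c_2 = g′′(1)/2! = -1/9.

-1/9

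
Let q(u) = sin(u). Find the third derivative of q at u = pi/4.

-sqrt(2)/2

From the series, [(u - pi/4)^3] q = -sqrt(2)/12; multiply by 3! = 6 to get -sqrt(2)/2.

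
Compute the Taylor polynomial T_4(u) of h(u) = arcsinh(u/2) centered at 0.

-u^3/48 + u/2

Differentiate repeatedly and evaluate at the center.
h(0) = 0
h′(0) = 1/2
h′′(0) = 0
h′′′(0) = -1/8
h^(4)(0) = 0
The Taylor polynomial is Σ h^(k)(0)/k! · u^k.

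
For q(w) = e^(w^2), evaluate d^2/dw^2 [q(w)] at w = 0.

The coefficient of w^2 in the expansion is 1, so q′′(0) = 2! * (1) = 2.

2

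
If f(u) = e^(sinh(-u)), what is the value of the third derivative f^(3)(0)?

Let u equal the inner series; expand the outer function in u and truncate.
From the series, [u^3] f = -1/3; multiply by 3! = 6 to get -2.

-2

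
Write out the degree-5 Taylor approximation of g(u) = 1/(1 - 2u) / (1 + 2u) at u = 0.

Take the Cauchy product of the two expansions.
g(0) = 1
g′(0) = 0
g′′(0) = 8
g′′′(0) = 0
g^(4)(0) = 384
g^(5)(0) = 0

16*u^4 + 4*u^2 + 1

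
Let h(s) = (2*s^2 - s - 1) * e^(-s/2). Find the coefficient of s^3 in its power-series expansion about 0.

Shift and add copies of the series according to the polynomial's terms.
h(0) = -1
h′(0) = -1/2
h′′(0) = 19/4
h′′′(0) = -53/8
So c_3 = h′′′(0)/3! = -53/48.

-53/48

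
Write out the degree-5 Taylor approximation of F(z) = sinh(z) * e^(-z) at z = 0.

Expand each factor separately, then convolve coefficients.
F(0) = 0
F′(0) = 1
F′′(0) = -2
F′′′(0) = 4
F^(4)(0) = -8
F^(5)(0) = 16
Then c_k = F^(k)(0)/k! gives each Taylor coefficient.

2*z^5/15 - z^4/3 + 2*z^3/3 - z^2 + z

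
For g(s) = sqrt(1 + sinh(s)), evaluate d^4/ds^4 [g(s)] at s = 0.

Substitute the inner expansion into the outer series and collect powers.
The coefficient of s^4 in the expansion is -31/384, so g^(4)(0) = 4! * (-31/384) = -31/16.

-31/16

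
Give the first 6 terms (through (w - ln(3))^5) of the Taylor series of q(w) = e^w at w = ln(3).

(w - ln(3))^5/40 + (w - ln(3))^4/8 + (w - ln(3))^3/2 + 3*(w - ln(3))^2/2 + 3*(w - ln(3)) + 3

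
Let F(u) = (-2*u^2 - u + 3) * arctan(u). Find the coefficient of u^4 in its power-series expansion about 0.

1/3

Shift and add copies of the series according to the polynomial's terms.
F(0) = 0
F′(0) = 3
F′′(0) = -2
F′′′(0) = -18
F^(4)(0) = 8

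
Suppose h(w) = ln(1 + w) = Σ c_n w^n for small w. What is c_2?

-1/2

Apply the Taylor formula c_k = f^(k)(a)/k!.
h(0) = 0
h′(0) = 1
h′′(0) = -1
So c_2 = h′′(0)/2! = -1/2.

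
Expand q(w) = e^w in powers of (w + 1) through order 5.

(w + 1)^5*e^(-1)/120 + (w + 1)^4*e^(-1)/24 + (w + 1)^3*e^(-1)/6 + (w + 1)^2*e^(-1)/2 + (w + 1)*e^(-1) + e^(-1)

Apply the Taylor formula c_k = f^(k)(a)/k!.
q(-1) = e^(-1)
q′(-1) = e^(-1)
q′′(-1) = e^(-1)
q′′′(-1) = e^(-1)
q^(4)(-1) = e^(-1)
q^(5)(-1) = e^(-1)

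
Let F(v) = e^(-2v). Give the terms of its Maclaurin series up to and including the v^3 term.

-4*v^3/3 + 2*v^2 - 2*v + 1

F(0) = 1
F′(0) = -2
F′′(0) = 4
F′′′(0) = -8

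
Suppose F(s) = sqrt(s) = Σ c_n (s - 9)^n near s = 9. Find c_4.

-5/279936

Differentiate repeatedly and evaluate at the center.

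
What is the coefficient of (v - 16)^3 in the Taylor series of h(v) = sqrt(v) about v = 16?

h(16) = 4
h′(16) = 1/8
h′′(16) = -1/256
h′′′(16) = 3/8192
Dividing each by k! gives the coefficients c_0, ..., c_3.

1/16384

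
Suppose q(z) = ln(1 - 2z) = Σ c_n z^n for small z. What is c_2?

c_2 = q′′(0)/2! = -2.

-2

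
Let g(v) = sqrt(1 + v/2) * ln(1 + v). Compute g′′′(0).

Multiply the two series term by term and collect like powers.
From the series, [v^3] g = 17/96; multiply by 3! = 6 to get 17/16.

17/16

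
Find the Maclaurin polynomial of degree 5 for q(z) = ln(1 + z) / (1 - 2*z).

391*z^5/30 + 77*z^4/12 + 10*z^3/3 + 3*z^2/2 + z

Multiply the numerator's expansion by the denominator's geometric series.
q(0) = 0
q′(0) = 1
q′′(0) = 3
q′′′(0) = 20
q^(4)(0) = 154
q^(5)(0) = 1564
The Taylor polynomial is Σ q^(k)(0)/k! · z^k.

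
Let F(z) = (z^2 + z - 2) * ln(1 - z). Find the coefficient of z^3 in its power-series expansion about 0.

-5/6

Shift and add copies of the series according to the polynomial's terms.
F(0) = 0
F′(0) = 2
F′′(0) = 0
F′′′(0) = -5
Then c_k = F^(k)(0)/k! gives each Taylor coefficient.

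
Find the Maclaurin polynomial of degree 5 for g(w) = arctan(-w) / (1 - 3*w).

Multiply the numerator's expansion by the denominator's geometric series.
[w^0] = 0;  [w^1] = -1;  [w^2] = -3;  [w^3] = -26/3;  [w^4] = -26;  [w^5] = -391/5.

-391*w^5/5 - 26*w^4 - 26*w^3/3 - 3*w^2 - w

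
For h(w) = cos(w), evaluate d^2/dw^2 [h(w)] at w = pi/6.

-sqrt(3)/2

From the series, [(w - pi/6)^2] h = -sqrt(3)/4; multiply by 2! = 2 to get -sqrt(3)/2.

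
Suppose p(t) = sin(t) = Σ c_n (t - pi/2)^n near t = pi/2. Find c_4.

1/24

p(pi/2) = 1
p′(pi/2) = 0
p′′(pi/2) = -1
p′′′(pi/2) = 0
p^(4)(pi/2) = 1
Dividing each by k! gives the coefficients c_0, ..., c_4.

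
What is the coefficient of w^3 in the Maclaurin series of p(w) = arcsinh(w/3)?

p(0) = 0
p′(0) = 1/3
p′′(0) = 0
p′′′(0) = -1/27

-1/162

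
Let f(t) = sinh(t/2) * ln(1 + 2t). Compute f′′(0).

2

Expand each factor separately, then convolve coefficients.
The coefficient of t^2 in the expansion is 1, so f′′(0) = 2! * (1) = 2.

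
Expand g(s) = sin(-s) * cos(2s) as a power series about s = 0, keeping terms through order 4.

Expand each factor separately, then convolve coefficients.

13*s^3/6 - s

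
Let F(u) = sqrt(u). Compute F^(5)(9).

35/209952

The coefficient of (u - 9)^5 in the expansion is 7/5038848, so F^(5)(9) = 5! * (7/5038848) = 35/209952.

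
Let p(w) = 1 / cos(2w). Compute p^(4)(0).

80

Divide the numerator series by the denominator series (power-series long division).
From the series, [w^4] p = 10/3; multiply by 4! = 24 to get 80.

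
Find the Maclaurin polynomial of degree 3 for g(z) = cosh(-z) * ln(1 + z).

Expand each factor separately, then convolve coefficients.
[z^0] = 0;  [z^1] = 1;  [z^2] = -1/2;  [z^3] = 5/6.

5*z^3/6 - z^2/2 + z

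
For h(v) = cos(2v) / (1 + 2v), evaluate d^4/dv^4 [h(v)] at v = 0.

208

Take the Cauchy product of the two expansions.
From the series, [v^4] h = 26/3; multiply by 4! = 24 to get 208.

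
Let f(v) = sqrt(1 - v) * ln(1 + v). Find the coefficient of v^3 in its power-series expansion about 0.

11/24

Write out both Maclaurin series and multiply, keeping only the needed powers.
[v^0] = 0;  [v^1] = 1;  [v^2] = -1;  [v^3] = 11/24.
So c_3 = f′′′(0)/3! = 11/24.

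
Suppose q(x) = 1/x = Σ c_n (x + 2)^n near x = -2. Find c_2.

[(x + 2)^0] = -1/2;  [(x + 2)^1] = -1/4;  [(x + 2)^2] = -1/8.

-1/8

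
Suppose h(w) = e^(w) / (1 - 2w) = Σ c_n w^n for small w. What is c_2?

13/2

Write out both Maclaurin series and multiply, keeping only the needed powers.
h(0) = 1
h′(0) = 3
h′′(0) = 13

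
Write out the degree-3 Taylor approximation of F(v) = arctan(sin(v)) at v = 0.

-v^3/2 + v

Substitute the inner expansion into the outer series and collect powers.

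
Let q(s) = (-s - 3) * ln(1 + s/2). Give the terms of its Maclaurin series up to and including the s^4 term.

Distribute the polynomial across the series and collect like powers.
q(0) = 0
q′(0) = -3/2
q′′(0) = -1/4
q′′′(0) = 0
q^(4)(0) = 1/8

s^4/192 - s^2/8 - 3*s/2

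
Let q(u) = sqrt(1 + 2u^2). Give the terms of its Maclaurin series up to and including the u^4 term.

-u^4/2 + u^2 + 1

Use the known series and substitute for the argument.
[u^0] = 1;  [u^1] = 0;  [u^2] = 1;  [u^3] = 0;  [u^4] = -1/2.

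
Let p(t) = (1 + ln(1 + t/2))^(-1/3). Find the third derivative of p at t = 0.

Let u equal the inner series; expand the outer function in u and truncate.
From the series, [t^3] p = -41/648; multiply by 3! = 6 to get -41/108.

-41/108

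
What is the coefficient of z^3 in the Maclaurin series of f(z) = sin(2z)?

-4/3

[z^0] = 0;  [z^1] = 2;  [z^2] = 0;  [z^3] = -4/3.
So c_3 = f′′′(0)/3! = -4/3.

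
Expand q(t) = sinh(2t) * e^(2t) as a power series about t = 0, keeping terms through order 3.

Multiply the two series term by term and collect like powers.

16*t^3/3 + 4*t^2 + 2*t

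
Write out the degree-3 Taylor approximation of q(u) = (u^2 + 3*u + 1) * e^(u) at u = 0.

8*u^3/3 + 9*u^2/2 + 4*u + 1

Shift and add copies of the series according to the polynomial's terms.
q(0) = 1
q′(0) = 4
q′′(0) = 9
q′′′(0) = 16
The Taylor polynomial is Σ q^(k)(0)/k! · u^k.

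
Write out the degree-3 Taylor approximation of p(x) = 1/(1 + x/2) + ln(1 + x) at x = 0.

5*x^3/24 - x^2/4 + x/2 + 1

Combine the two series term by term.
p(0) = 1
p′(0) = 1/2
p′′(0) = -1/2
p′′′(0) = 5/4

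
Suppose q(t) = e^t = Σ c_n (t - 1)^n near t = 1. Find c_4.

e/24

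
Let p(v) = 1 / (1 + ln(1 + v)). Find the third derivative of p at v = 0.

-14

Write 1/(1+u) = 1 - u + u^2 - u^3 + ... and substitute the series for u.
From the series, [v^3] p = -7/3; multiply by 3! = 6 to get -14.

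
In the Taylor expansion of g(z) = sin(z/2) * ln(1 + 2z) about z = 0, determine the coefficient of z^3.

-1

Take the Cauchy product of the two expansions.
g(0) = 0
g′(0) = 0
g′′(0) = 2
g′′′(0) = -6
So c_3 = g′′′(0)/3! = -1.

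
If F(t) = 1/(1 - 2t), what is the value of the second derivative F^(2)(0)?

8

Differentiate repeatedly and evaluate at the center.
The coefficient of t^2 in the expansion is 4, so F′′(0) = 2! * (4) = 8.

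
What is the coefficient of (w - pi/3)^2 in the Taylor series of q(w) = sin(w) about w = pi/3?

q(pi/3) = sqrt(3)/2
q′(pi/3) = 1/2
q′′(pi/3) = -sqrt(3)/2
Dividing each by k! gives the coefficients c_0, ..., c_2.

-sqrt(3)/4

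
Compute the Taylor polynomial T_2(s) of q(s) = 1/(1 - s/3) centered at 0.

[s^0] = 1;  [s^1] = 1/3;  [s^2] = 1/9.

s^2/9 + s/3 + 1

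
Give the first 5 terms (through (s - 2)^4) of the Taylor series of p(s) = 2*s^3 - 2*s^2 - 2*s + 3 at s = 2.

p(2) = 7
p′(2) = 14
p′′(2) = 20
p′′′(2) = 12
p^(4)(2) = 0

2*(s - 2)^3 + 10*(s - 2)^2 + 14*(s - 2) + 7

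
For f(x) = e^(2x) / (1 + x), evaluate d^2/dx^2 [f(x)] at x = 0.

2

Write out both Maclaurin series and multiply, keeping only the needed powers.
From the series, [x^2] f = 1; multiply by 2! = 2 to get 2.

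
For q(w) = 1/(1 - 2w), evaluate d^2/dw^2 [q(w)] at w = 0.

The coefficient of w^2 in the expansion is 4, so q′′(0) = 2! * (4) = 8.

8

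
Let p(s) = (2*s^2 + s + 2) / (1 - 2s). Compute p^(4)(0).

Multiply each power in the prefactor through the base expansion.
The coefficient of s^4 in the expansion is 48, so p^(4)(0) = 4! * (48) = 1152.

1152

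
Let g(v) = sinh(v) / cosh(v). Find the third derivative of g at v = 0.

Invert the denominator's series and multiply.
The coefficient of v^3 in the expansion is -1/3, so g′′′(0) = 3! * (-1/3) = -2.

-2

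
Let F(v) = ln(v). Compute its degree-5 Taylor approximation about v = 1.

(v - 1)^5/5 - (v - 1)^4/4 + (v - 1)^3/3 - (v - 1)^2/2 + (v - 1)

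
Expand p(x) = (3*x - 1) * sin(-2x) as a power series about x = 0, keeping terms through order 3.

Shift and add copies of the series according to the polynomial's terms.
[x^0] = 0;  [x^1] = 2;  [x^2] = -6;  [x^3] = -4/3.

-4*x^3/3 - 6*x^2 + 2*x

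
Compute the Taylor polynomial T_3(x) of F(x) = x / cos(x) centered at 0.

x^3/2 + x

Divide the numerator series by the denominator series (power-series long division).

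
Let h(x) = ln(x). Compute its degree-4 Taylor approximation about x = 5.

-(x - 5)^4/2500 + (x - 5)^3/375 - (x - 5)^2/50 + (x - 5)/5 + ln(5)

Compute the successive derivatives at the expansion point and divide by k!.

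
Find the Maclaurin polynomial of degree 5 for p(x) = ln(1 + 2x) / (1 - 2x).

376*x^5/15 + 28*x^4/3 + 20*x^3/3 + 2*x^2 + 2*x

Take the Cauchy product of the two expansions.
p(0) = 0
p′(0) = 2
p′′(0) = 4
p′′′(0) = 40
p^(4)(0) = 224
p^(5)(0) = 3008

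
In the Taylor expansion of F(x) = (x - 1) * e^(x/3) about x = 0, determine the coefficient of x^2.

Distribute the polynomial across the series and collect like powers.
[x^0] = -1;  [x^1] = 2/3;  [x^2] = 5/18.

5/18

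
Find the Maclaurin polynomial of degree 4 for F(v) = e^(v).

v^4/24 + v^3/6 + v^2/2 + v + 1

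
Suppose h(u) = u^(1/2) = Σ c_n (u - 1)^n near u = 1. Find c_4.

-5/128

h(1) = 1
h′(1) = 1/2
h′′(1) = -1/4
h′′′(1) = 3/8
h^(4)(1) = -15/16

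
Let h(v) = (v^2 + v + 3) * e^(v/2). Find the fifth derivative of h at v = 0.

93/32

Shift and add copies of the series according to the polynomial's terms.
The coefficient of v^5 in the expansion is 31/1280, so h^(5)(0) = 5! * (31/1280) = 93/32.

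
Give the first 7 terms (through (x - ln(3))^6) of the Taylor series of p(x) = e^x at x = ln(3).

Compute the successive derivatives at the expansion point and divide by k!.
p(ln(3)) = 3
p′(ln(3)) = 3
p′′(ln(3)) = 3
p′′′(ln(3)) = 3
p^(4)(ln(3)) = 3
p^(5)(ln(3)) = 3
p^(6)(ln(3)) = 3
Then c_k = p^(k)(ln(3))/k! gives each Taylor coefficient.

(x - ln(3))^6/240 + (x - ln(3))^5/40 + (x - ln(3))^4/8 + (x - ln(3))^3/2 + 3*(x - ln(3))^2/2 + 3*(x - ln(3)) + 3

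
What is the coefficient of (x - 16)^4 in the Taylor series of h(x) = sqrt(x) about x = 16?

h(16) = 4
h′(16) = 1/8
h′′(16) = -1/256
h′′′(16) = 3/8192
h^(4)(16) = -15/262144
So c_4 = h^(4)(16)/4! = -5/2097152.

-5/2097152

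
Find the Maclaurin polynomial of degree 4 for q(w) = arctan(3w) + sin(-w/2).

Add the two expansions coefficient-wise.
q(0) = 0
q′(0) = 5/2
q′′(0) = 0
q′′′(0) = -431/8
q^(4)(0) = 0
The Taylor polynomial is Σ q^(k)(0)/k! · w^k.

-431*w^3/48 + 5*w/2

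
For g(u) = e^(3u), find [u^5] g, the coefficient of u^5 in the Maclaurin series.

81/40

g(0) = 1
g′(0) = 3
g′′(0) = 9
g′′′(0) = 27
g^(4)(0) = 81
g^(5)(0) = 243
Dividing each by k! gives the coefficients c_0, ..., c_5.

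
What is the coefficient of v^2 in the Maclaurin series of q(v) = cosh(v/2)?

1/8

q(0) = 1
q′(0) = 0
q′′(0) = 1/4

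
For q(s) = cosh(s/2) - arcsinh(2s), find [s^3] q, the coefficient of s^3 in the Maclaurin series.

Add the two expansions coefficient-wise.
[s^0] = 1;  [s^1] = -2;  [s^2] = 1/8;  [s^3] = 4/3.

4/3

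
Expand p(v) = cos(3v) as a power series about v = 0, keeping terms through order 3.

1 - 9*v^2/2

p(0) = 1
p′(0) = 0
p′′(0) = -9
p′′′(0) = 0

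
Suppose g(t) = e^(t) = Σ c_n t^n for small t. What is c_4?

[t^0] = 1;  [t^1] = 1;  [t^2] = 1/2;  [t^3] = 1/6;  [t^4] = 1/24.

1/24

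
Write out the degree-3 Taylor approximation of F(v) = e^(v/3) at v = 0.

v^3/162 + v^2/18 + v/3 + 1

F(0) = 1
F′(0) = 1/3
F′′(0) = 1/9
F′′′(0) = 1/27
Then c_k = F^(k)(0)/k! gives each Taylor coefficient.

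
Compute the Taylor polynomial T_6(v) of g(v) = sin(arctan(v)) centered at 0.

3*v^5/8 - v^3/2 + v

Compose series: expand the inner function first, then feed it into the outer expansion.
[v^0] = 0;  [v^1] = 1;  [v^2] = 0;  [v^3] = -1/2;  [v^4] = 0;  [v^5] = 3/8;  [v^6] = 0.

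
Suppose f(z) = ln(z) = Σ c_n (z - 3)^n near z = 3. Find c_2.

f(3) = ln(3)
f′(3) = 1/3
f′′(3) = -1/9
So c_2 = f′′(3)/2! = -1/18.

-1/18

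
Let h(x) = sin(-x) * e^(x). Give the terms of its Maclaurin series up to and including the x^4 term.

Take the Cauchy product of the two expansions.
h(0) = 0
h′(0) = -1
h′′(0) = -2
h′′′(0) = -2
h^(4)(0) = 0

-x^3/3 - x^2 - x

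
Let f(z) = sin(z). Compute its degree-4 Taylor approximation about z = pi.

(z - pi)^3/6 - (z - pi)

Use the known series and substitute for the argument.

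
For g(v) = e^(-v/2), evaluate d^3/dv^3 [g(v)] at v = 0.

-1/8

The coefficient of v^3 in the expansion is -1/48, so g′′′(0) = 3! * (-1/48) = -1/8.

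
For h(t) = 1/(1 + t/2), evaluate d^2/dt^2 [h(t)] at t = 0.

1/2

The coefficient of t^2 in the expansion is 1/4, so h′′(0) = 2! * (1/4) = 1/2.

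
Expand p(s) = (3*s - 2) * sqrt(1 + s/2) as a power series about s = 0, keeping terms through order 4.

Shift and add copies of the series according to the polynomial's terms.
[s^0] = -2;  [s^1] = 5/2;  [s^2] = 13/16;  [s^3] = -7/64;  [s^4] = 29/1024.

29*s^4/1024 - 7*s^3/64 + 13*s^2/16 + 5*s/2 - 2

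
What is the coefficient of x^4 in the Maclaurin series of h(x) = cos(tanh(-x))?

Compose series: expand the inner function first, then feed it into the outer expansion.
h(0) = 1
h′(0) = 0
h′′(0) = -1
h′′′(0) = 0
h^(4)(0) = 9
So c_4 = h^(4)(0)/4! = 3/8.

3/8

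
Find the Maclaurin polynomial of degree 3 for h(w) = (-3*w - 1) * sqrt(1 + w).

5*w^3/16 - 11*w^2/8 - 7*w/2 - 1

Shift and add copies of the series according to the polynomial's terms.
h(0) = -1
h′(0) = -7/2
h′′(0) = -11/4
h′′′(0) = 15/8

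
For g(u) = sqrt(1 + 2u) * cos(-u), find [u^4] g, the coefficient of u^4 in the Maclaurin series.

Multiply the two series term by term and collect like powers.

-1/3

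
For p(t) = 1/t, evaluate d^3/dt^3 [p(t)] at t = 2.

The coefficient of (t - 2)^3 in the expansion is -1/16, so p′′′(2) = 3! * (-1/16) = -3/8.

-3/8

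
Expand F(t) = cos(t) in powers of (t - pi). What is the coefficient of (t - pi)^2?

Use the known series and substitute for the argument.
[(t - pi)^0] = -1;  [(t - pi)^1] = 0;  [(t - pi)^2] = 1/2.

1/2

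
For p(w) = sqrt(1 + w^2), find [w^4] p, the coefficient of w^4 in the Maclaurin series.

-1/8

p(0) = 1
p′(0) = 0
p′′(0) = 1
p′′′(0) = 0
p^(4)(0) = -3
The Taylor polynomial is Σ p^(k)(0)/k! · w^k.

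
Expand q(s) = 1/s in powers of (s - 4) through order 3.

Use the known series and substitute for the argument.
q(4) = 1/4
q′(4) = -1/16
q′′(4) = 1/32
q′′′(4) = -3/128
Then c_k = q^(k)(4)/k! gives each Taylor coefficient.

-(s - 4)^3/256 + (s - 4)^2/64 - (s - 4)/16 + 1/4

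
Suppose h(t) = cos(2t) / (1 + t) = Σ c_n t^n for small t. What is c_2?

Write out both Maclaurin series and multiply, keeping only the needed powers.
[t^0] = 1;  [t^1] = -1;  [t^2] = -1.
So c_2 = h′′(0)/2! = -1.

-1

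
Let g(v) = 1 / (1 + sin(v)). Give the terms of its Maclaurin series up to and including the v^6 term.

17*v^6/45 - 61*v^5/120 + 2*v^4/3 - 5*v^3/6 + v^2 - v + 1

Use the geometric series for the reciprocal, then substitute.
g(0) = 1
g′(0) = -1
g′′(0) = 2
g′′′(0) = -5
g^(4)(0) = 16
g^(5)(0) = -61
g^(6)(0) = 272
Dividing each by k! gives the coefficients c_0, ..., c_6.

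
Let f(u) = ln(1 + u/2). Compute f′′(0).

Compute the successive derivatives at the expansion point and divide by k!.
The coefficient of u^2 in the expansion is -1/8, so f′′(0) = 2! * (-1/8) = -1/4.

-1/4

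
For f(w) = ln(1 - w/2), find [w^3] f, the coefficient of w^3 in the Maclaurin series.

-1/24

Compute the successive derivatives at the expansion point and divide by k!.
[w^0] = 0;  [w^1] = -1/2;  [w^2] = -1/8;  [w^3] = -1/24.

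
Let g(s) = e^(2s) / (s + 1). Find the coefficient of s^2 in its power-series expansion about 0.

Use 1/(1 - r) = Σ r^k on the denominator, then take the Cauchy product.
So c_2 = g′′(0)/2! = 1.

1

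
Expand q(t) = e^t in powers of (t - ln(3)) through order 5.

q(ln(3)) = 3
q′(ln(3)) = 3
q′′(ln(3)) = 3
q′′′(ln(3)) = 3
q^(4)(ln(3)) = 3
q^(5)(ln(3)) = 3

(t - ln(3))^5/40 + (t - ln(3))^4/8 + (t - ln(3))^3/2 + 3*(t - ln(3))^2/2 + 3*(t - ln(3)) + 3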